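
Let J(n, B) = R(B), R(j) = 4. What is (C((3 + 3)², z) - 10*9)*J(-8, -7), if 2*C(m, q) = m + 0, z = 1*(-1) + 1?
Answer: -288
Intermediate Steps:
z = 0 (z = -1 + 1 = 0)
J(n, B) = 4
C(m, q) = m/2 (C(m, q) = (m + 0)/2 = m/2)
(C((3 + 3)², z) - 10*9)*J(-8, -7) = ((3 + 3)²/2 - 10*9)*4 = ((½)*6² - 90)*4 = ((½)*36 - 90)*4 = (18 - 90)*4 = -72*4 = -288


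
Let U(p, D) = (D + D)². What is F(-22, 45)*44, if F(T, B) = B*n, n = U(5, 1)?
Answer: 7920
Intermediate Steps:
U(p, D) = 4*D² (U(p, D) = (2*D)² = 4*D²)
n = 4 (n = 4*1² = 4*1 = 4)
F(T, B) = 4*B (F(T, B) = B*4 = 4*B)
F(-22, 45)*44 = (4*45)*44 = 180*44 = 7920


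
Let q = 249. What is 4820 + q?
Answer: 5069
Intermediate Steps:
4820 + q = 4820 + 249 = 5069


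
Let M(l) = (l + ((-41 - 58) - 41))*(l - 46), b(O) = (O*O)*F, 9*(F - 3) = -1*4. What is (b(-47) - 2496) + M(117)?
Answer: 13646/9 ≈ 1516.2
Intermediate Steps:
F = 23/9 (F = 3 + (-1*4)/9 = 3 + (1/9)*(-4) = 3 - 4/9 = 23/9 ≈ 2.5556)
b(O) = 23*O**2/9 (b(O) = (O*O)*(23/9) = O**2*(23/9) = 23*O**2/9)
M(l) = (-140 + l)*(-46 + l) (M(l) = (l + (-99 - 41))*(-46 + l) = (l - 140)*(-46 + l) = (-140 + l)*(-46 + l))
(b(-47) - 2496) + M(117) = ((23/9)*(-47)**2 - 2496) + (6440 + 117**2 - 186*117) = ((23/9)*2209 - 2496) + (6440 + 13689 - 21762) = (50807/9 - 2496) - 1633 = 28343/9 - 1633 = 13646/9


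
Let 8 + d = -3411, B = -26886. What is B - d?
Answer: -23467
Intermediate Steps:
d = -3419 (d = -8 - 3411 = -3419)
B - d = -26886 - 1*(-3419) = -26886 + 3419 = -23467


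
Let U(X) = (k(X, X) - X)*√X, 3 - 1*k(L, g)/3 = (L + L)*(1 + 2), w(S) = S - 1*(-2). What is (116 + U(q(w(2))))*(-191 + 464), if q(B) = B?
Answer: -4914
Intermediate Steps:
w(S) = 2 + S (w(S) = S + 2 = 2 + S)
k(L, g) = 9 - 18*L (k(L, g) = 9 - 3*(L + L)*(1 + 2) = 9 - 3*2*L*3 = 9 - 18*L)
U(X) = √X*(9 - 19*X) (U(X) = ((9 - 18*X) - X)*√X = (9 - 19*X)*√X = √X*(9 - 19*X))
(116 + U(q(w(2))))*(-191 + 464) = (116 + √(2 + 2)*(9 - 19*(2 + 2)))*(-191 + 464) = (116 + √4*(9 - 19*4))*273 = (116 + 2*(9 - 76))*273 = (116 + 2*(-67))*273 = (116 - 134)*273 = -18*273 = -4914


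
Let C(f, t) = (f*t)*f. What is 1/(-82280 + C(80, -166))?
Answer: -1/1144680 ≈ -8.7361e-7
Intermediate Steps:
C(f, t) = t*f**2
1/(-82280 + C(80, -166)) = 1/(-82280 - 166*80**2) = 1/(-82280 - 166*6400) = 1/(-82280 - 1062400) = 1/(-1144680) = -1/1144680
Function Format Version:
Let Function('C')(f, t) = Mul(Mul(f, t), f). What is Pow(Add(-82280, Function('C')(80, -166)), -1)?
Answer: Rational(-1, 1144680) ≈ -8.7361e-7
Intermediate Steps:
Function('C')(f, t) = Mul(t, Pow(f, 2))
Pow(Add(-82280, Function('C')(80, -166)), -1) = Pow(Add(-82280, Mul(-166, Pow(80, 2))), -1) = Pow(Add(-82280, Mul(-166, 6400)), -1) = Pow(Add(-82280, -1062400), -1) = Pow(-1144680, -1) = Rational(-1, 1144680)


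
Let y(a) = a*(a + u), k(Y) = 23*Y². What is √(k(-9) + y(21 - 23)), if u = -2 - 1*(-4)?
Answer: 9*√23 ≈ 43.162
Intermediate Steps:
u = 2 (u = -2 + 4 = 2)
y(a) = a*(2 + a) (y(a) = a*(a + 2) = a*(2 + a))
√(k(-9) + y(21 - 23)) = √(23*(-9)² + (21 - 23)*(2 + (21 - 23))) = √(23*81 - 2*(2 - 2)) = √(1863 - 2*0) = √(1863 + 0) = √1863 = 9*√23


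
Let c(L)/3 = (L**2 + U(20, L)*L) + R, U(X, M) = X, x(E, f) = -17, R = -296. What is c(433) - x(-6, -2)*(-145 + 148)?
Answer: 587610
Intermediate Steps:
c(L) = -888 + 3*L**2 + 60*L (c(L) = 3*((L**2 + 20*L) - 296) = 3*(-296 + L**2 + 20*L) = -888 + 3*L**2 + 60*L)
c(433) - x(-6, -2)*(-145 + 148) = (-888 + 3*433**2 + 60*433) - (-17)*(-145 + 148) = (-888 + 3*187489 + 25980) - (-17)*3 = (-888 + 562467 + 25980) - 1*(-51) = 587559 + 51 = 587610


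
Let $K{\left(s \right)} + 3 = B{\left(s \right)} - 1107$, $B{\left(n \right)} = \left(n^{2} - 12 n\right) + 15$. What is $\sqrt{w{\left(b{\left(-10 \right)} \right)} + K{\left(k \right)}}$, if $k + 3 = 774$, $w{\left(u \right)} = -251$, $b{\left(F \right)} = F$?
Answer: $\sqrt{583843} \approx 764.1$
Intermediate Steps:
$B{\left(n \right)} = 15 + n^{2} - 12 n$
$k = 771$ ($k = -3 + 774 = 771$)
$K{\left(s \right)} = -1095 + s^{2} - 12 s$ ($K{\left(s \right)} = -3 - \left(1092 - s^{2} + 12 s\right) = -1095 + s^{2} - 12 s$)
$\sqrt{w{\left(b{\left(-10 \right)} \right)} + K{\left(k \right)}} = \sqrt{-251 - \left(10347 - 594441\right)} = \sqrt{-251 - -584094} = \sqrt{-251 + 584094} = \sqrt{583843}$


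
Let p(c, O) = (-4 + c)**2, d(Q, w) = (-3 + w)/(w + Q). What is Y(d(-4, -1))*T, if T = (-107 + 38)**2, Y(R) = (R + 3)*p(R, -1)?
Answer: 23157504/125 ≈ 1.8526e+5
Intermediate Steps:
d(Q, w) = (-3 + w)/(Q + w)
Y(R) = (-4 + R)**2*(3 + R) (Y(R) = (R + 3)*(-4 + R)**2 = (3 + R)*(-4 + R)**2 = (-4 + R)**2*(3 + R))
T = 4761 (T = (-69)**2 = 4761)
Y(d(-4, -1))*T = ((-4 + (-3 - 1)/(-4 - 1))**2*(3 + (-3 - 1)/(-4 - 1)))*4761 = ((-4 - 4/(-5))**2*(3 - 4/(-5)))*4761 = ((-4 - 1/5*(-4))**2*(3 - 1/5*(-4)))*4761 = ((-4 + 4/5)**2*(3 + 4/5))*4761 = ((-16/5)**2*(19/5))*4761 = ((256/25)*(19/5))*4761 = (4864/125)*4761 = 23157504/125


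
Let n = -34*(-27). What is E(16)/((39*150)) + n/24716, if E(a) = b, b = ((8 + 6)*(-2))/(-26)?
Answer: 17539981/469912950 ≈ 0.037326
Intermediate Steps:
b = 14/13 (b = (14*(-2))*(-1/26) = -28*(-1/26) = 14/13 ≈ 1.0769)
n = 918
E(a) = 14/13
E(16)/((39*150)) + n/24716 = 14/(13*((39*150))) + 918/24716 = (14/13)/5850 + 918*(1/24716) = (14/13)*(1/5850) + 459/12358 = 7/38025 + 459/12358 = 17539981/469912950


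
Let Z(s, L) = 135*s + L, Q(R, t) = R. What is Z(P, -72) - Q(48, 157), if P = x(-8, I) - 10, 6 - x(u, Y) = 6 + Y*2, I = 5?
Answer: -2820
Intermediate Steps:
x(u, Y) = -2*Y (x(u, Y) = 6 - (6 + Y*2) = 6 - (6 + 2*Y) = 6 + (-6 - 2*Y) = -2*Y)
P = -20 (P = -2*5 - 10 = -10 - 10 = -20)
Z(s, L) = L + 135*s
Z(P, -72) - Q(48, 157) = (-72 + 135*(-20)) - 1*48 = (-72 - 2700) - 48 = -2772 - 48 = -2820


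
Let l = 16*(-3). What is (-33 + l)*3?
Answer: -243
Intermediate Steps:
l = -48
(-33 + l)*3 = (-33 - 48)*3 = -81*3 = -243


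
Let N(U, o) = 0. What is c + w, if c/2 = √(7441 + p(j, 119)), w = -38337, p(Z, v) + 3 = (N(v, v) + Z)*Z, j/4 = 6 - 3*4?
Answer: -38337 + 2*√8014 ≈ -38158.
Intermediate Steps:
j = -24 (j = 4*(6 - 3*4) = 4*(6 - 12) = 4*(-6) = -24)
p(Z, v) = -3 + Z² (p(Z, v) = -3 + (0 + Z)*Z = -3 + Z*Z = -3 + Z²)
c = 2*√8014 (c = 2*√(7441 + (-3 + (-24)²)) = 2*√(7441 + (-3 + 576)) = 2*√(7441 + 573) = 2*√8014 ≈ 179.04)
c + w = 2*√8014 - 38337 = -38337 + 2*√8014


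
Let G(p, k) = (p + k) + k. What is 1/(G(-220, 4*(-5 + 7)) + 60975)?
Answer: 1/60771 ≈ 1.6455e-5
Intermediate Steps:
G(p, k) = p + 2*k (G(p, k) = (k + p) + k = p + 2*k)
1/(G(-220, 4*(-5 + 7)) + 60975) = 1/((-220 + 2*(4*(-5 + 7))) + 60975) = 1/((-220 + 2*(4*2)) + 60975) = 1/((-220 + 2*8) + 60975) = 1/((-220 + 16) + 60975) = 1/(-204 + 60975) = 1/60771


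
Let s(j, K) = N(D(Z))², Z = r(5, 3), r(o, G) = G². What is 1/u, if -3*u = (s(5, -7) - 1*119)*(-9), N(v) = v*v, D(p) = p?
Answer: 1/19326 ≈ 5.1744e-5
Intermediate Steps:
Z = 9 (Z = 3² = 9)
N(v) = v²
s(j, K) = 6561 (s(j, K) = (9²)² = 81² = 6561)
u = 19326 (u = -(6561 - 1*119)*(-9)/3 = -(6561 - 119)*(-9)/3 = -6442*(-9)/3 = -⅓*(-57978) = 19326)
1/u = 1/19326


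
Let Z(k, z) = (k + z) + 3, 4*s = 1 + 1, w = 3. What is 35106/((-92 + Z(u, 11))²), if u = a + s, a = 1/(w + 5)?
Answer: 2246784/383161 ≈ 5.8638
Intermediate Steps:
a = ⅛ (a = 1/(3 + 5) = 1/8 = ⅛ ≈ 0.12500)
s = ½ (s = (1 + 1)/4 = (¼)*2 = ½ ≈ 0.50000)
u = 5/8 (u = ⅛ + ½ = 5/8 ≈ 0.62500)
Z(k, z) = 3 + k + z
35106/((-92 + Z(u, 11))²) = 35106/((-92 + (3 + 5/8 + 11))²) = 35106/((-92 + 117/8)²) = 35106/((-619/8)²) = 35106/(383161/64) = 35106*(64/383161) = 2246784/383161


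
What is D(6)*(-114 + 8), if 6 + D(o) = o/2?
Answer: 318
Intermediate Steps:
D(o) = -6 + o/2
D(6)*(-114 + 8) = (-6 + (½)*6)*(-114 + 8) = (-6 + 3)*(-106) = -3*(-106) = 318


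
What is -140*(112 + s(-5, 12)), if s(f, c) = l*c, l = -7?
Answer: -3920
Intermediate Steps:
s(f, c) = -7*c
-140*(112 + s(-5, 12)) = -140*(112 - 7*12) = -140*(112 - 84) = -140*28 = -3920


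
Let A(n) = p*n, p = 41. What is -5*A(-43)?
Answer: 8815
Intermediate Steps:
A(n) = 41*n
-5*A(-43) = -205*(-43) = -5*(-1763) = 8815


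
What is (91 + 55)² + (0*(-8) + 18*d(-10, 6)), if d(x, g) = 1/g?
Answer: 21319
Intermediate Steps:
(91 + 55)² + (0*(-8) + 18*d(-10, 6)) = (91 + 55)² + (0*(-8) + 18/6) = 146² + (0 + 18*(⅙)) = 21316 + (0 + 3) = 21316 + 3 = 21319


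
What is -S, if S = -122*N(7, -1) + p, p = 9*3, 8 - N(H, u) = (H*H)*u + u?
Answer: 7049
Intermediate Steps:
N(H, u) = 8 - u - u*H² (N(H, u) = 8 - ((H*H)*u + u) = 8 - (H²*u + u) = 8 - (u*H² + u) = 8 - (u + u*H²) = 8 + (-u - u*H²) = 8 - u - u*H²)
p = 27
S = -7049 (S = -122*(8 - 1*(-1) - 1*(-1)*7²) + 27 = -122*(8 + 1 - 1*(-1)*49) + 27 = -122*(8 + 1 + 49) + 27 = -122*58 + 27 = -7076 + 27 = -7049)
-S = -1*(-7049) = 7049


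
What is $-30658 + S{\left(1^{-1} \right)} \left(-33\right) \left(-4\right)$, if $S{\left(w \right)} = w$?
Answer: $-30526$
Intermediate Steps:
$-30658 + S{\left(1^{-1} \right)} \left(-33\right) \left(-4\right) = -30658 + 1^{-1} \left(-33\right) \left(-4\right) = -30658 + 1 \left(-33\right) \left(-4\right) = -30658 - -132 = -30658 + 132 = -30526$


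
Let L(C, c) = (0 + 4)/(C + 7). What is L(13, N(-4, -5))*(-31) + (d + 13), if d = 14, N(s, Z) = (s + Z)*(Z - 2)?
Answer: 104/5 ≈ 20.800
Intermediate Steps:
N(s, Z) = (-2 + Z)*(Z + s) (N(s, Z) = (Z + s)*(-2 + Z) = (-2 + Z)*(Z + s))
L(C, c) = 4/(7 + C)
L(13, N(-4, -5))*(-31) + (d + 13) = (4/(7 + 13))*(-31) + (14 + 13) = (4/20)*(-31) + 27 = (4*(1/20))*(-31) + 27 = (⅕)*(-31) + 27 = -31/5 + 27 = 104/5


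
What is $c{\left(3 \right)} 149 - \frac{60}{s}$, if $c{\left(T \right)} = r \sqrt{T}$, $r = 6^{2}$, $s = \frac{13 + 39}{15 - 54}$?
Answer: $45 + 5364 \sqrt{3} \approx 9335.7$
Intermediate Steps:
$s = - \frac{4}{3}$ ($s = \frac{52}{15 - 54} = \frac{52}{-39} = 52 \left(- \frac{1}{39}\right) = - \frac{4}{3} \approx -1.3333$)
$r = 36$
$c{\left(T \right)} = 36 \sqrt{T}$
$c{\left(3 \right)} 149 - \frac{60}{s} = 36 \sqrt{3} \cdot 149 - \frac{60}{- \frac{4}{3}} = 5364 \sqrt{3} - -45 = 5364 \sqrt{3} + 45 = 45 + 5364 \sqrt{3}$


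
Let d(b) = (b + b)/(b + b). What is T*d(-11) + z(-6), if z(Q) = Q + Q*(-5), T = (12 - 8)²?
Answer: 40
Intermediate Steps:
T = 16 (T = 4² = 16)
d(b) = 1 (d(b) = (2*b)/((2*b)) = (2*b)*(1/(2*b)) = 1)
z(Q) = -4*Q (z(Q) = Q - 5*Q = -4*Q)
T*d(-11) + z(-6) = 16*1 - 4*(-6) = 16 + 24 = 40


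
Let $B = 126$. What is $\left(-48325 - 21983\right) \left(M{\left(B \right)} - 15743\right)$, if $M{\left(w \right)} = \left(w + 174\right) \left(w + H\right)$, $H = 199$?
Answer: $-5748171156$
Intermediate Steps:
$M{\left(w \right)} = \left(174 + w\right) \left(199 + w\right)$ ($M{\left(w \right)} = \left(w + 174\right) \left(w + 199\right) = \left(174 + w\right) \left(199 + w\right)$)
$\left(-48325 - 21983\right) \left(M{\left(B \right)} - 15743\right) = \left(-48325 - 21983\right) \left(\left(34626 + 126^{2} + 373 \cdot 126\right) - 15743\right) = - 70308 \left(\left(34626 + 15876 + 46998\right) - 15743\right) = - 70308 \left(97500 - 15743\right) = \left(-70308\right) 81757 = -5748171156$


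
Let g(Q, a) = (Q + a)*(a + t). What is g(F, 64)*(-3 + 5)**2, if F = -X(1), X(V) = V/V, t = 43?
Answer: 26964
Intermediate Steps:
X(V) = 1
F = -1 (F = -1*1 = -1)
g(Q, a) = (43 + a)*(Q + a) (g(Q, a) = (Q + a)*(a + 43) = (Q + a)*(43 + a) = (43 + a)*(Q + a))
g(F, 64)*(-3 + 5)**2 = (64**2 + 43*(-1) + 43*64 - 1*64)*(-3 + 5)**2 = (4096 - 43 + 2752 - 64)*2**2 = 6741*4 = 26964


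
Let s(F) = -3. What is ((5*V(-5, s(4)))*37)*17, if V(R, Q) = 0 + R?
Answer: -15725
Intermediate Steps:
V(R, Q) = R
((5*V(-5, s(4)))*37)*17 = ((5*(-5))*37)*17 = -25*37*17 = -925*17 = -15725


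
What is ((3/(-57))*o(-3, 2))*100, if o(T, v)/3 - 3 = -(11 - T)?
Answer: 3300/19 ≈ 173.68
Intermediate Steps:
o(T, v) = -24 + 3*T (o(T, v) = 9 + 3*(-(11 - T)) = 9 + 3*(-11 + T) = 9 + (-33 + 3*T) = -24 + 3*T)
((3/(-57))*o(-3, 2))*100 = ((3/(-57))*(-24 + 3*(-3)))*100 = ((3*(-1/57))*(-24 - 9))*100 = -1/19*(-33)*100 = (33/19)*100 = 3300/19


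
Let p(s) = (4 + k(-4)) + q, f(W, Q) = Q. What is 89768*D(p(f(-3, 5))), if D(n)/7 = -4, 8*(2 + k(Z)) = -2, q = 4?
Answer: -2513504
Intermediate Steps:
k(Z) = -9/4 (k(Z) = -2 + (1/8)*(-2) = -2 - 1/4 = -9/4)
p(s) = 23/4 (p(s) = (4 - 9/4) + 4 = 7/4 + 4 = 23/4)
D(n) = -28 (D(n) = 7*(-4) = -28)
89768*D(p(f(-3, 5))) = 89768*(-28) = -2513504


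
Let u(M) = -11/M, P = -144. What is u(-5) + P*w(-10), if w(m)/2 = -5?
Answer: 7211/5 ≈ 1442.2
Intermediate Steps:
w(m) = -10 (w(m) = 2*(-5) = -10)
u(-5) + P*w(-10) = -11/(-5) - 144*(-10) = -11*(-⅕) + 1440 = 11/5 + 1440 = 7211/5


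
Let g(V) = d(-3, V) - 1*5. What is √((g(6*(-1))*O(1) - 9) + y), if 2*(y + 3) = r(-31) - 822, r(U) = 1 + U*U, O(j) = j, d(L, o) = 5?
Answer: √58 ≈ 7.6158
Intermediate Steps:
r(U) = 1 + U²
y = 67 (y = -3 + ((1 + (-31)²) - 822)/2 = -3 + ((1 + 961) - 822)/2 = -3 + (962 - 822)/2 = -3 + (½)*140 = -3 + 70 = 67)
g(V) = 0 (g(V) = 5 - 1*5 = 5 - 5 = 0)
√((g(6*(-1))*O(1) - 9) + y) = √((0*1 - 9) + 67) = √((0 - 9) + 67) = √(-9 + 67) = √58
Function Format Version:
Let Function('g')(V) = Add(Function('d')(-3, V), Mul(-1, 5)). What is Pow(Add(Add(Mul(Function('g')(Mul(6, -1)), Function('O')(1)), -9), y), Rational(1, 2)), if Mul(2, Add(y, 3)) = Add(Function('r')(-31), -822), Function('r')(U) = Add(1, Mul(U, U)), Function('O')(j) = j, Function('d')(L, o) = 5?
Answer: Pow(58, Rational(1, 2)) ≈ 7.6158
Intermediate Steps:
Function('r')(U) = Add(1, Pow(U, 2))
y = 67 (y = Add(-3, Mul(Rational(1, 2), Add(Add(1, Pow(-31, 2)), -822))) = Add(-3, Mul(Rational(1, 2), Add(Add(1, 961), -822))) = Add(-3, Mul(Rational(1, 2), Add(962, -822))) = Add(-3, Mul(Rational(1, 2), 140)) = Add(-3, 70) = 67)
Function('g')(V) = 0 (Function('g')(V) = Add(5, Mul(-1, 5)) = Add(5, -5) = 0)
Pow(Add(Add(Mul(Function('g')(Mul(6, -1)), Function('O')(1)), -9), y), Rational(1, 2)) = Pow(Add(Add(Mul(0, 1), -9), 67), Rational(1, 2)) = Pow(Add(Add(0, -9), 67), Rational(1, 2)) = Pow(Add(-9, 67), Rational(1, 2)) = Pow(58, Rational(1, 2))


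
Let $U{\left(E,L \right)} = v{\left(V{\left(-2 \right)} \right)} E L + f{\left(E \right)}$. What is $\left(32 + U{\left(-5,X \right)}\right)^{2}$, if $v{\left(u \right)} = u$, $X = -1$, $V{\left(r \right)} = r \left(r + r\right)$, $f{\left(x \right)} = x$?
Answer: $4489$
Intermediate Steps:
$V{\left(r \right)} = 2 r^{2}$ ($V{\left(r \right)} = r 2 r = 2 r^{2}$)
$U{\left(E,L \right)} = E + 8 E L$ ($U{\left(E,L \right)} = 2 \left(-2\right)^{2} E L + E = 2 \cdot 4 E L + E = 8 E L + E = E + 8 E L$)
$\left(32 + U{\left(-5,X \right)}\right)^{2} = \left(32 - 5 \left(1 + 8 \left(-1\right)\right)\right)^{2} = \left(32 - 5 \left(1 - 8\right)\right)^{2} = \left(32 - -35\right)^{2} = \left(32 + 35\right)^{2} = 67^{2} = 4489$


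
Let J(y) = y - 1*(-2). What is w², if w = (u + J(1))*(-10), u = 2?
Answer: 2500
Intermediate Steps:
J(y) = 2 + y (J(y) = y + 2 = 2 + y)
w = -50 (w = (2 + (2 + 1))*(-10) = (2 + 3)*(-10) = 5*(-10) = -50)
w² = (-50)² = 2500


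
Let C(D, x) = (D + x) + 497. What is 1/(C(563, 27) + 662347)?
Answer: 1/663434 ≈ 1.5073e-6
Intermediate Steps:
C(D, x) = 497 + D + x
1/(C(563, 27) + 662347) = 1/((497 + 563 + 27) + 662347) = 1/(1087 + 662347) = 1/663434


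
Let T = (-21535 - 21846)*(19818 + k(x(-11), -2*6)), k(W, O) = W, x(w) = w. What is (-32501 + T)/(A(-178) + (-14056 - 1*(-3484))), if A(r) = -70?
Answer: 429639984/5321 ≈ 80744.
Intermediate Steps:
T = -859247467 (T = (-21535 - 21846)*(19818 - 11) = -43381*19807 = -859247467)
(-32501 + T)/(A(-178) + (-14056 - 1*(-3484))) = (-32501 - 859247467)/(-70 + (-14056 - 1*(-3484))) = -859279968/(-70 + (-14056 + 3484)) = -859279968/(-70 - 10572) = -859279968/(-10642) = -859279968*(-1/10642) = 429639984/5321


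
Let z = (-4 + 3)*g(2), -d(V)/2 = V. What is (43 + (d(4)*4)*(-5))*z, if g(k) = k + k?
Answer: -812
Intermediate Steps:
d(V) = -2*V
g(k) = 2*k
z = -4 (z = (-4 + 3)*(2*2) = -1*4 = -4)
(43 + (d(4)*4)*(-5))*z = (43 + (-2*4*4)*(-5))*(-4) = (43 - 8*4*(-5))*(-4) = (43 - 32*(-5))*(-4) = (43 + 160)*(-4) = 203*(-4) = -812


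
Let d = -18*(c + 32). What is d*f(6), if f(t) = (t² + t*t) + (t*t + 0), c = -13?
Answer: -36936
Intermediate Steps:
f(t) = 3*t² (f(t) = (t² + t²) + (t² + 0) = 2*t² + t² = 3*t²)
d = -342 (d = -18*(-13 + 32) = -18*19 = -342)
d*f(6) = -1026*6² = -1026*36 = -342*108 = -36936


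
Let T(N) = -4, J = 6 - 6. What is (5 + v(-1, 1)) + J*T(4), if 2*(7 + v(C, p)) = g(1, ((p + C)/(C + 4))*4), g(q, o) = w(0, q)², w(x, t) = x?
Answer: -2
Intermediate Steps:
J = 0
g(q, o) = 0 (g(q, o) = 0² = 0)
v(C, p) = -7 (v(C, p) = -7 + (½)*0 = -7 + 0 = -7)
(5 + v(-1, 1)) + J*T(4) = (5 - 7) + 0*(-4) = -2 + 0 = -2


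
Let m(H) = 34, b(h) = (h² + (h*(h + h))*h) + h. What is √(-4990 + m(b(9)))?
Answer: 2*I*√1239 ≈ 70.399*I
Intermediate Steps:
b(h) = h + h² + 2*h³ (b(h) = (h² + (h*(2*h))*h) + h = (h² + (2*h²)*h) + h = (h² + 2*h³) + h = h + h² + 2*h³)
√(-4990 + m(b(9))) = √(-4990 + 34) = √(-4956) = 2*I*√1239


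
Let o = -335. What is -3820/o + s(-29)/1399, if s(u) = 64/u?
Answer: 30991956/2718257 ≈ 11.401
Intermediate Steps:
-3820/o + s(-29)/1399 = -3820/(-335) + (64/(-29))/1399 = -3820*(-1/335) + (64*(-1/29))*(1/1399) = 764/67 - 64/29*1/1399 = 764/67 - 64/40571 = 30991956/2718257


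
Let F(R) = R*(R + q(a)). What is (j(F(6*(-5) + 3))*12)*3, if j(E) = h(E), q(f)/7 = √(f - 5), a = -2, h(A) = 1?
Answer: 36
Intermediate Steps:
q(f) = 7*√(-5 + f) (q(f) = 7*√(f - 5) = 7*√(-5 + f))
F(R) = R*(R + 7*I*√7) (F(R) = R*(R + 7*√(-5 - 2)) = R*(R + 7*√(-7)) = R*(R + 7*(I*√7)) = R*(R + 7*I*√7))
j(E) = 1
(j(F(6*(-5) + 3))*12)*3 = (1*12)*3 = 12*3 = 36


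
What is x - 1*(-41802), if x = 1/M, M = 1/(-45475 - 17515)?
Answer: -21188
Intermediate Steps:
M = -1/62990 (M = 1/(-62990) = -1/62990 ≈ -1.5876e-5)
x = -62990 (x = 1/(-1/62990) = -62990)
x - 1*(-41802) = -62990 - 1*(-41802) = -62990 + 41802 = -21188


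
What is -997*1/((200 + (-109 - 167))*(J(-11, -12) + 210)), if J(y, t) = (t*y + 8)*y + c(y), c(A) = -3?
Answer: -997/101308 ≈ -0.0098413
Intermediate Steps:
J(y, t) = -3 + y*(8 + t*y) (J(y, t) = (t*y + 8)*y - 3 = (8 + t*y)*y - 3 = y*(8 + t*y) - 3 = -3 + y*(8 + t*y))
-997*1/((200 + (-109 - 167))*(J(-11, -12) + 210)) = -997*1/((200 + (-109 - 167))*((-3 + 8*(-11) - 12*(-11)**2) + 210)) = -997*1/((200 - 276)*((-3 - 88 - 12*121) + 210)) = -997*(-1/(76*((-3 - 88 - 1452) + 210))) = -997*(-1/(76*(-1543 + 210))) = -997/((-76*(-1333))) = -997/101308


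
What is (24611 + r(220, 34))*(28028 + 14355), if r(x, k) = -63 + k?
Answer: 1041858906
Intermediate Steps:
(24611 + r(220, 34))*(28028 + 14355) = (24611 + (-63 + 34))*(28028 + 14355) = (24611 - 29)*42383 = 24582*42383 = 1041858906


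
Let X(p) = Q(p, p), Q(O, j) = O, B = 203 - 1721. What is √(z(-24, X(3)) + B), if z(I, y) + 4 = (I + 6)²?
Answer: I*√1198 ≈ 34.612*I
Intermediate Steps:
B = -1518
X(p) = p
z(I, y) = -4 + (6 + I)² (z(I, y) = -4 + (I + 6)² = -4 + (6 + I)²)
√(z(-24, X(3)) + B) = √((-4 + (6 - 24)²) - 1518) = √((-4 + (-18)²) - 1518) = √((-4 + 324) - 1518) = √(320 - 1518) = √(-1198) = I*√1198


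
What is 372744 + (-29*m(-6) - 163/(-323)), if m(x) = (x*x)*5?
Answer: 118710415/323 ≈ 3.6752e+5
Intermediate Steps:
m(x) = 5*x² (m(x) = x²*5 = 5*x²)
372744 + (-29*m(-6) - 163/(-323)) = 372744 + (-145*(-6)² - 163/(-323)) = 372744 + (-145*36 - 163*(-1/323)) = 372744 + (-29*180 + 163/323) = 372744 + (-5220 + 163/323) = 372744 - 1685897/323 = 118710415/323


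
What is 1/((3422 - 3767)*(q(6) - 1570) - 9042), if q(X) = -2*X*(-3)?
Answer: 1/520188 ≈ 1.9224e-6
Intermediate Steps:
q(X) = 6*X
1/((3422 - 3767)*(q(6) - 1570) - 9042) = 1/((3422 - 3767)*(6*6 - 1570) - 9042) = 1/(-345*(36 - 1570) - 9042) = 1/(-345*(-1534) - 9042) = 1/(529230 - 9042) = 1/520188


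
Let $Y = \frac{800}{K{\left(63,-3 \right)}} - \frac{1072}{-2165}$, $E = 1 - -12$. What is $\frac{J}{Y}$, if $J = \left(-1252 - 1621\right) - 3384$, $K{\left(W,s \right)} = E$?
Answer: $- \frac{176103265}{1745936} \approx -100.86$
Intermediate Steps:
$E = 13$ ($E = 1 + 12 = 13$)
$K{\left(W,s \right)} = 13$
$Y = \frac{1745936}{28145}$ ($Y = \frac{800}{13} - \frac{1072}{-2165} = 800 \cdot \frac{1}{13} - - \frac{1072}{2165} = \frac{800}{13} + \frac{1072}{2165} = \frac{1745936}{28145} \approx 62.034$)
$J = -6257$ ($J = -2873 - 3384 = -6257$)
$\frac{J}{Y} = - \frac{6257}{\frac{1745936}{28145}} = \left(-6257\right) \frac{28145}{1745936} = - \frac{176103265}{1745936}$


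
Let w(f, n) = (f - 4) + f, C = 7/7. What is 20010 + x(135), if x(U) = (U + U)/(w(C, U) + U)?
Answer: 2661600/133 ≈ 20012.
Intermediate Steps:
C = 1 (C = 7*(⅐) = 1)
w(f, n) = -4 + 2*f (w(f, n) = (-4 + f) + f = -4 + 2*f)
x(U) = 2*U/(-2 + U) (x(U) = (U + U)/((-4 + 2*1) + U) = (2*U)/((-4 + 2) + U) = (2*U)/(-2 + U) = 2*U/(-2 + U))
20010 + x(135) = 20010 + 2*135/(-2 + 135) = 20010 + 2*135/133 = 20010 + 2*135*(1/133) = 20010 + 270/133 = 2661600/133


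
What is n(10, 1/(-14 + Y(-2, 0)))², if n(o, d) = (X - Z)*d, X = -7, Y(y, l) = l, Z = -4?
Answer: 9/196 ≈ 0.045918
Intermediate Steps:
n(o, d) = -3*d (n(o, d) = (-7 - 1*(-4))*d = (-7 + 4)*d = -3*d)
n(10, 1/(-14 + Y(-2, 0)))² = (-3/(-14 + 0))² = (-3/(-14))² = (-3*(-1/14))² = (3/14)² = 9/196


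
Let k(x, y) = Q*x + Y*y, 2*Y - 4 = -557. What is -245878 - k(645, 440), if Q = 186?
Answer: -244188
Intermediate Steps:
Y = -553/2 (Y = 2 + (½)*(-557) = 2 - 557/2 = -553/2 ≈ -276.50)
k(x, y) = 186*x - 553*y/2
-245878 - k(645, 440) = -245878 - (186*645 - 553/2*440) = -245878 - (119970 - 121660) = -245878 - 1*(-1690) = -245878 + 1690 = -244188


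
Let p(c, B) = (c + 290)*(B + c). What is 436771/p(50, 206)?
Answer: 436771/87040 ≈ 5.0181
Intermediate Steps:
p(c, B) = (290 + c)*(B + c)
436771/p(50, 206) = 436771/(50² + 290*206 + 290*50 + 206*50) = 436771/(2500 + 59740 + 14500 + 10300) = 436771/87040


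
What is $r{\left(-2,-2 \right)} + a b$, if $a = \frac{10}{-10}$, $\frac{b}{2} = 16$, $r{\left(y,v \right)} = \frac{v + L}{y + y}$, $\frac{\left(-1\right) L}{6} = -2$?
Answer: $- \frac{69}{2} \approx -34.5$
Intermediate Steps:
$L = 12$ ($L = \left(-6\right) \left(-2\right) = 12$)
$r{\left(y,v \right)} = \frac{12 + v}{2 y}$ ($r{\left(y,v \right)} = \frac{v + 12}{y + y} = \frac{12 + v}{2 y}$)
$b = 32$ ($b = 2 \cdot 16 = 32$)
$a = -1$ ($a = 10 \left(- \frac{1}{10}\right) = -1$)
$r{\left(-2,-2 \right)} + a b = \frac{12 - 2}{2 \left(-2\right)} - 32 = \frac{1}{2} \left(- \frac{1}{2}\right) 10 - 32 = - \frac{5}{2} - 32 = - \frac{69}{2}$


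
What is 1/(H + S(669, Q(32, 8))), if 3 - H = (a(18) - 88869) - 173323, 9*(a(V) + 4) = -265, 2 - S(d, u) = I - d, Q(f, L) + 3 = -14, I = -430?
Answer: 9/2369965 ≈ 3.7975e-6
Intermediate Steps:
Q(f, L) = -17 (Q(f, L) = -3 - 14 = -17)
S(d, u) = 432 + d (S(d, u) = 2 - (-430 - d) = 2 + (430 + d) = 432 + d)
a(V) = -301/9 (a(V) = -4 + (⅑)*(-265) = -4 - 265/9 = -301/9)
H = 2360056/9 (H = 3 - ((-301/9 - 88869) - 173323) = 3 - (-800122/9 - 173323) = 3 - 1*(-2360029/9) = 3 + 2360029/9 = 2360056/9 ≈ 2.6223e+5)
1/(H + S(669, Q(32, 8))) = 1/(2360056/9 + (432 + 669)) = 1/(2360056/9 + 1101) = 1/(2369965/9) = 9/2369965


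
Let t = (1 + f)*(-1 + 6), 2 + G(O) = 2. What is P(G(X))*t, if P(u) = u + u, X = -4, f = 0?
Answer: 0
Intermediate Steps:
G(O) = 0 (G(O) = -2 + 2 = 0)
P(u) = 2*u
t = 5 (t = (1 + 0)*(-1 + 6) = 1*5 = 5)
P(G(X))*t = (2*0)*5 = 0*5 = 0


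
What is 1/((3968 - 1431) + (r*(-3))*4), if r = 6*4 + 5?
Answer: 1/2189 ≈ 0.00045683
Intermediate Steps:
r = 29 (r = 24 + 5 = 29)
1/((3968 - 1431) + (r*(-3))*4) = 1/((3968 - 1431) + (29*(-3))*4) = 1/(2537 - 87*4) = 1/(2537 - 348) = 1/2189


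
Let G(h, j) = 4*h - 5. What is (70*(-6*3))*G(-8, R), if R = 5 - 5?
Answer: 46620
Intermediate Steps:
R = 0
G(h, j) = -5 + 4*h
(70*(-6*3))*G(-8, R) = (70*(-6*3))*(-5 + 4*(-8)) = (70*(-18))*(-5 - 32) = -1260*(-37) = 46620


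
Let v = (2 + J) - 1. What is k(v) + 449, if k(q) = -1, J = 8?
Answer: 448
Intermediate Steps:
v = 9 (v = (2 + 8) - 1 = 10 - 1 = 9)
k(v) + 449 = -1 + 449 = 448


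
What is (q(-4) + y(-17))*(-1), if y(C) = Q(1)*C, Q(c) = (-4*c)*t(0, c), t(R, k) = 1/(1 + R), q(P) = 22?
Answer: -90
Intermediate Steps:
Q(c) = -4*c (Q(c) = (-4*c)/(1 + 0) = -4*c/1 = -4*c*1 = -4*c)
y(C) = -4*C (y(C) = (-4*1)*C = -4*C)
(q(-4) + y(-17))*(-1) = (22 - 4*(-17))*(-1) = (22 + 68)*(-1) = 90*(-1) = -90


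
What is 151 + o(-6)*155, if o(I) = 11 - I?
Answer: 2786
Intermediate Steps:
151 + o(-6)*155 = 151 + (11 - 1*(-6))*155 = 151 + (11 + 6)*155 = 151 + 17*155 = 151 + 2635 = 2786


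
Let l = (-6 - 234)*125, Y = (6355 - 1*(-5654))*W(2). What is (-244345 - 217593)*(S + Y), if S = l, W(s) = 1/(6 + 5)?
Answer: 146892126558/11 ≈ 1.3354e+10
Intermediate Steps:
W(s) = 1/11
Y = 12009/11 (Y = (6355 - 1*(-5654))*(1/11) = (6355 + 5654)*(1/11) = 12009*(1/11) = 12009/11 ≈ 1091.7)
l = -30000 (l = -240*125 = -30000)
S = -30000
(-244345 - 217593)*(S + Y) = (-244345 - 217593)*(-30000 + 12009/11) = -461938*(-317991/11) = 146892126558/11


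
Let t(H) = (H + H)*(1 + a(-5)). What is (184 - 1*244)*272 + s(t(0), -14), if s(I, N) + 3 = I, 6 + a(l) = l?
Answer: -16323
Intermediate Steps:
a(l) = -6 + l
t(H) = -20*H (t(H) = (H + H)*(1 + (-6 - 5)) = (2*H)*(1 - 11) = (2*H)*(-10) = -20*H)
s(I, N) = -3 + I
(184 - 1*244)*272 + s(t(0), -14) = (184 - 1*244)*272 + (-3 - 20*0) = (184 - 244)*272 + (-3 + 0) = -60*272 - 3 = -16320 - 3 = -16323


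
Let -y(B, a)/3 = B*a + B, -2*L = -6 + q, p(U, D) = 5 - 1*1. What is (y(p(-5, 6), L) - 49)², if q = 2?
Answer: 7225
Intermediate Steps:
p(U, D) = 4 (p(U, D) = 5 - 1 = 4)
L = 2 (L = -(-6 + 2)/2 = -½*(-4) = 2)
y(B, a) = -3*B - 3*B*a (y(B, a) = -3*(B*a + B) = -3*(B + B*a) = -3*B - 3*B*a)
(y(p(-5, 6), L) - 49)² = (-3*4*(1 + 2) - 49)² = (-3*4*3 - 49)² = (-36 - 49)² = (-85)² = 7225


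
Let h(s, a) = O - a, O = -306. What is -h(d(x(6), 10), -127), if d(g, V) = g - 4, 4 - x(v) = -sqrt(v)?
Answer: 179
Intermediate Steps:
x(v) = 4 + sqrt(v) (x(v) = 4 - (-1)*sqrt(v) = 4 + sqrt(v))
d(g, V) = -4 + g
h(s, a) = -306 - a
-h(d(x(6), 10), -127) = -(-306 - 1*(-127)) = -(-306 + 127) = -1*(-179) = 179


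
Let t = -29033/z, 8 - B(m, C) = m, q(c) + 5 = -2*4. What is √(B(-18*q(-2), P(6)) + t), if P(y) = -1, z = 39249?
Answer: I*√792038323/1869 ≈ 15.058*I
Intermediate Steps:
q(c) = -13 (q(c) = -5 - 2*4 = -5 - 8 = -13)
B(m, C) = 8 - m
t = -29033/39249 ≈ -0.73971
√(B(-18*q(-2), P(6)) + t) = √((8 - (-18)*(-13)) - 29033/39249) = √((8 - 1*234) - 29033/39249) = √((8 - 234) - 29033/39249) = √(-226 - 29033/39249) = √(-8899307/39249) = I*√792038323/1869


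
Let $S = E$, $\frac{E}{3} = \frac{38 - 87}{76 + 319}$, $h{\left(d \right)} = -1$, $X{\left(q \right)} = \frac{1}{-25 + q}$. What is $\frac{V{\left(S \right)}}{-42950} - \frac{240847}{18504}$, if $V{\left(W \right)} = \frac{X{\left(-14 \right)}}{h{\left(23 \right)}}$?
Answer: $- \frac{67238464309}{5165854200} \approx -13.016$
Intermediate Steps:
$E = - \frac{147}{395}$ ($E = 3 \frac{38 - 87}{76 + 319} = 3 \left(- \frac{49}{395}\right) = - \frac{147}{395} \approx -0.37215$)
$S = - \frac{147}{395} \approx -0.37215$
$V{\left(W \right)} = \frac{1}{39}$ ($V{\left(W \right)} = \frac{1}{\left(-25 - 14\right) \left(-1\right)} = \frac{1}{-39} \left(-1\right) = \left(- \frac{1}{39}\right) \left(-1\right) = \frac{1}{39}$)
$\frac{V{\left(S \right)}}{-42950} - \frac{240847}{18504} = \frac{1}{39 \left(-42950\right)} - \frac{240847}{18504} = \frac{1}{39} \left(- \frac{1}{42950}\right) - \frac{240847}{18504} = - \frac{1}{1675050} - \frac{240847}{18504} = - \frac{67238464309}{5165854200}$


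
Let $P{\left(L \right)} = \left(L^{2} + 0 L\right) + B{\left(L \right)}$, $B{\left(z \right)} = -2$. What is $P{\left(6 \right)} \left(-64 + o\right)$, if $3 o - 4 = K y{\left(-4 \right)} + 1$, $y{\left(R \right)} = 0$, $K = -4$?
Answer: $- \frac{6358}{3} \approx -2119.3$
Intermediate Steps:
$P{\left(L \right)} = -2 + L^{2}$ ($P{\left(L \right)} = \left(L^{2} + 0 L\right) - 2 = \left(L^{2} + 0\right) - 2 = L^{2} - 2 = -2 + L^{2}$)
$o = \frac{5}{3}$ ($o = \frac{4}{3} + \frac{\left(-4\right) 0 + 1}{3} = \frac{4}{3} + \frac{0 + 1}{3} = \frac{4}{3} + \frac{1}{3} \cdot 1 = \frac{4}{3} + \frac{1}{3} = \frac{5}{3} \approx 1.6667$)
$P{\left(6 \right)} \left(-64 + o\right) = \left(-2 + 6^{2}\right) \left(-64 + \frac{5}{3}\right) = \left(-2 + 36\right) \left(- \frac{187}{3}\right) = 34 \left(- \frac{187}{3}\right) = - \frac{6358}{3}$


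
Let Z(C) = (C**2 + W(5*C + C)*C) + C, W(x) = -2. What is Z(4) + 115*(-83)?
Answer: -9533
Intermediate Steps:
Z(C) = C**2 - C (Z(C) = (C**2 - 2*C) + C = C**2 - C)
Z(4) + 115*(-83) = 4*(-1 + 4) + 115*(-83) = 4*3 - 9545 = 12 - 9545 = -9533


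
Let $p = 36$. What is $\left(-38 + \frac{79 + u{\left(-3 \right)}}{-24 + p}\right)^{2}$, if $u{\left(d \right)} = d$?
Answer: $\frac{9025}{9} \approx 1002.8$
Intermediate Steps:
$\left(-38 + \frac{79 + u{\left(-3 \right)}}{-24 + p}\right)^{2} = \left(-38 + \frac{79 - 3}{-24 + 36}\right)^{2} = \left(-38 + \frac{76}{12}\right)^{2} = \left(-38 + 76 \cdot \frac{1}{12}\right)^{2} = \left(-38 + \frac{19}{3}\right)^{2} = \left(- \frac{95}{3}\right)^{2} = \frac{9025}{9}$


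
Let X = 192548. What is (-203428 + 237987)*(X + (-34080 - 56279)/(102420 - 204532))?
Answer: 679483566409865/102112 ≈ 6.6543e+9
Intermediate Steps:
(-203428 + 237987)*(X + (-34080 - 56279)/(102420 - 204532)) = (-203428 + 237987)*(192548 + (-34080 - 56279)/(102420 - 204532)) = 34559*(192548 - 90359/(-102112)) = 34559*(192548 - 90359*(-1/102112)) = 34559*(192548 + 90359/102112) = 34559*(19661551735/102112) = 679483566409865/102112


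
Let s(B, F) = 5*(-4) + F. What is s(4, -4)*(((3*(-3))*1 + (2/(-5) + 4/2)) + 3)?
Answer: 528/5 ≈ 105.60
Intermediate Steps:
s(B, F) = -20 + F
s(4, -4)*(((3*(-3))*1 + (2/(-5) + 4/2)) + 3) = (-20 - 4)*(((3*(-3))*1 + (2/(-5) + 4/2)) + 3) = -24*((-9*1 + (2*(-1/5) + 4*(1/2))) + 3) = -24*((-9 + (-2/5 + 2)) + 3) = -24*((-9 + 8/5) + 3) = -24*(-37/5 + 3) = -24*(-22/5) = 528/5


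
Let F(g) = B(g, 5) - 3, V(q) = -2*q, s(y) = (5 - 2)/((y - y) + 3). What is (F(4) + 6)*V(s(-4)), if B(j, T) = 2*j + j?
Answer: -30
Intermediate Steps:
s(y) = 1 (s(y) = 3/(0 + 3) = 3/3 = 3*(1/3) = 1)
B(j, T) = 3*j
F(g) = -3 + 3*g (F(g) = 3*g - 3 = -3 + 3*g)
(F(4) + 6)*V(s(-4)) = ((-3 + 3*4) + 6)*(-2*1) = ((-3 + 12) + 6)*(-2) = (9 + 6)*(-2) = 15*(-2) = -30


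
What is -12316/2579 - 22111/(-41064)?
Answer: -448719955/105904056 ≈ -4.2370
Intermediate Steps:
-12316/2579 - 22111/(-41064) = -12316*1/2579 - 22111*(-1/41064) = -12316/2579 + 22111/41064 = -448719955/105904056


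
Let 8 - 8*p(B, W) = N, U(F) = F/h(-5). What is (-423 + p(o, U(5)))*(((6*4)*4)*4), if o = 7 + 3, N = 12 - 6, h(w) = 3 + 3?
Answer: -162336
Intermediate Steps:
h(w) = 6
U(F) = F/6
N = 6
o = 10
p(B, W) = ¼ (p(B, W) = 1 - ⅛*6 = 1 - ¾ = ¼)
(-423 + p(o, U(5)))*(((6*4)*4)*4) = (-423 + ¼)*(((6*4)*4)*4) = -1691*24*4*4/4 = -40584*4 = -1691/4*384 = -162336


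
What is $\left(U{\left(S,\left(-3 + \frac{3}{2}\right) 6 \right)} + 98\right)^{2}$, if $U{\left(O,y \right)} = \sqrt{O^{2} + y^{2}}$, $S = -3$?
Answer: $9694 + 588 \sqrt{10} \approx 11553.0$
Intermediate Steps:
$\left(U{\left(S,\left(-3 + \frac{3}{2}\right) 6 \right)} + 98\right)^{2} = \left(\sqrt{\left(-3\right)^{2} + \left(\left(-3 + \frac{3}{2}\right) 6\right)^{2}} + 98\right)^{2} = \left(\sqrt{9 + \left(\left(-3 + 3 \cdot \frac{1}{2}\right) 6\right)^{2}} + 98\right)^{2} = \left(\sqrt{9 + \left(\left(-3 + \frac{3}{2}\right) 6\right)^{2}} + 98\right)^{2} = \left(\sqrt{9 + \left(\left(- \frac{3}{2}\right) 6\right)^{2}} + 98\right)^{2} = \left(\sqrt{9 + \left(-9\right)^{2}} + 98\right)^{2} = \left(\sqrt{9 + 81} + 98\right)^{2} = \left(\sqrt{90} + 98\right)^{2} = \left(3 \sqrt{10} + 98\right)^{2} = \left(98 + 3 \sqrt{10}\right)^{2}$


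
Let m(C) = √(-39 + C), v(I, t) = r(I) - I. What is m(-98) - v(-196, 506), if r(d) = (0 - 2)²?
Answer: -200 + I*√137 ≈ -200.0 + 11.705*I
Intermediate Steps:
r(d) = 4 (r(d) = (-2)² = 4)
v(I, t) = 4 - I
m(-98) - v(-196, 506) = √(-39 - 98) - (4 - 1*(-196)) = √(-137) - (4 + 196) = I*√137 - 1*200 = I*√137 - 200 = -200 + I*√137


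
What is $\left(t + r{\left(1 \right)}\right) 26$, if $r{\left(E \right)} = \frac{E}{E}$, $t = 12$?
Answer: $338$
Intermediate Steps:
$r{\left(E \right)} = 1$
$\left(t + r{\left(1 \right)}\right) 26 = \left(12 + 1\right) 26 = 13 \cdot 26 = 338$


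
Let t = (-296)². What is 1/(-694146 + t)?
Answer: -1/606530 ≈ -1.6487e-6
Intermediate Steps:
t = 87616
1/(-694146 + t) = 1/(-694146 + 87616) = 1/(-606530) = -1/606530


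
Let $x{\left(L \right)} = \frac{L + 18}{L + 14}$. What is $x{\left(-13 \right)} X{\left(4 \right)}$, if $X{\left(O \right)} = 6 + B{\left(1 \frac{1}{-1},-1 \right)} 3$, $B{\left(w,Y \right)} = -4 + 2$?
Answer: $0$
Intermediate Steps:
$B{\left(w,Y \right)} = -2$
$x{\left(L \right)} = \frac{18 + L}{14 + L}$
$X{\left(O \right)} = 0$ ($X{\left(O \right)} = 6 - 6 = 0$)
$x{\left(-13 \right)} X{\left(4 \right)} = \frac{18 - 13}{14 - 13} \cdot 0 = 1^{-1} \cdot 5 \cdot 0 = 1 \cdot 5 \cdot 0 = 5 \cdot 0 = 0$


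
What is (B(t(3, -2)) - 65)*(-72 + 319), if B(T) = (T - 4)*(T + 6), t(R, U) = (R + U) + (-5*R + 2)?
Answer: 7657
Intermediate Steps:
t(R, U) = 2 + U - 4*R (t(R, U) = (R + U) + (2 - 5*R) = 2 + U - 4*R)
B(T) = (-4 + T)*(6 + T)
(B(t(3, -2)) - 65)*(-72 + 319) = ((-24 + (2 - 2 - 4*3)² + 2*(2 - 2 - 4*3)) - 65)*(-72 + 319) = ((-24 + (2 - 2 - 12)² + 2*(2 - 2 - 12)) - 65)*247 = ((-24 + (-12)² + 2*(-12)) - 65)*247 = ((-24 + 144 - 24) - 65)*247 = (96 - 65)*247 = 31*247 = 7657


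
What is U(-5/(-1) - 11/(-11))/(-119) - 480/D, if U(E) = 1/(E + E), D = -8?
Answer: 85679/1428 ≈ 59.999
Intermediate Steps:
U(E) = 1/(2*E)
U(-5/(-1) - 11/(-11))/(-119) - 480/D = (1/(2*(-5/(-1) - 11/(-11))))/(-119) - 480/(-8) = (1/(2*(-5*(-1) - 11*(-1/11))))*(-1/119) - 480*(-⅛) = (1/(2*(5 + 1)))*(-1/119) + 60 = ((½)/6)*(-1/119) + 60 = ((½)*(⅙))*(-1/119) + 60 = (1/12)*(-1/119) + 60 = -1/1428 + 60 = 85679/1428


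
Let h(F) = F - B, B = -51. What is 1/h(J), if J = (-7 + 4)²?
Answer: 1/60 ≈ 0.016667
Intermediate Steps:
J = 9 (J = (-3)² = 9)
h(F) = 51 + F (h(F) = F - 1*(-51) = F + 51 = 51 + F)
1/h(J) = 1/(51 + 9) = 1/60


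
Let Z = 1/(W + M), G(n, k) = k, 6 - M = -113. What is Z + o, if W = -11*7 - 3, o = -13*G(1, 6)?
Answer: -3041/39 ≈ -77.974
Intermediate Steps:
M = 119 (M = 6 - 1*(-113) = 6 + 113 = 119)
o = -78 (o = -13*6 = -78)
W = -80 (W = -77 - 3 = -80)
Z = 1/39 (Z = 1/(-80 + 119) = 1/39 ≈ 0.025641)
Z + o = 1/39 - 78 = -3041/39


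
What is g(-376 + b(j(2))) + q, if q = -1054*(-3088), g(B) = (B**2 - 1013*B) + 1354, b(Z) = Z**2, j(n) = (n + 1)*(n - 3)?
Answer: 3762566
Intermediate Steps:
j(n) = (1 + n)*(-3 + n)
g(B) = 1354 + B**2 - 1013*B
q = 3254752
g(-376 + b(j(2))) + q = (1354 + (-376 + (-3 + 2**2 - 2*2)**2)**2 - 1013*(-376 + (-3 + 2**2 - 2*2)**2)) + 3254752 = (1354 + (-376 + (-3 + 4 - 4)**2)**2 - 1013*(-376 + (-3 + 4 - 4)**2)) + 3254752 = (1354 + (-376 + (-3)**2)**2 - 1013*(-376 + (-3)**2)) + 3254752 = (1354 + (-376 + 9)**2 - 1013*(-376 + 9)) + 3254752 = (1354 + (-367)**2 - 1013*(-367)) + 3254752 = (1354 + 134689 + 371771) + 3254752 = 507814 + 3254752 = 3762566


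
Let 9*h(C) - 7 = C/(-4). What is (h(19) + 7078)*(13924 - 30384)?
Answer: -116507995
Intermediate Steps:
h(C) = 7/9 - C/36 (h(C) = 7/9 + (C/(-4))/9 = 7/9 + (C*(-¼))/9 = 7/9 + (-C/4)/9 = 7/9 - C/36)
(h(19) + 7078)*(13924 - 30384) = ((7/9 - 1/36*19) + 7078)*(13924 - 30384) = ((7/9 - 19/36) + 7078)*(-16460) = (¼ + 7078)*(-16460) = (28313/4)*(-16460) = -116507995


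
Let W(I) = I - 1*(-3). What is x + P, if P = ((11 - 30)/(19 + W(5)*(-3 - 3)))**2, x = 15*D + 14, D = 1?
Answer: 24750/841 ≈ 29.429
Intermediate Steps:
W(I) = 3 + I (W(I) = I + 3 = 3 + I)
x = 29 (x = 15*1 + 14 = 15 + 14 = 29)
P = 361/841 (P = ((11 - 30)/(19 + (3 + 5)*(-3 - 3)))**2 = (-19/(19 + 8*(-6)))**2 = (-19/(19 - 48))**2 = (-19/(-29))**2 = (-19*(-1/29))**2 = (19/29)**2 = 361/841 ≈ 0.42925)
x + P = 29 + 361/841 = 24750/841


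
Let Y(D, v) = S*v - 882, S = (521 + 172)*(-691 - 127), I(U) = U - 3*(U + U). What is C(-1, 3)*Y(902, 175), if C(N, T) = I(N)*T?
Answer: -1488057480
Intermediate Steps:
I(U) = -5*U (I(U) = U - 6*U = -5*U)
S = -566874 (S = 693*(-818) = -566874)
C(N, T) = -5*N*T (C(N, T) = (-5*N)*T = -5*N*T)
Y(D, v) = -882 - 566874*v (Y(D, v) = -566874*v - 882 = -882 - 566874*v)
C(-1, 3)*Y(902, 175) = (-5*(-1)*3)*(-882 - 566874*175) = 15*(-882 - 99202950) = 15*(-99203832) = -1488057480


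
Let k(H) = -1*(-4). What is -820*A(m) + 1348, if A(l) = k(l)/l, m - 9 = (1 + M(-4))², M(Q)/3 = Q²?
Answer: 324540/241 ≈ 1346.6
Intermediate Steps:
M(Q) = 3*Q²
m = 2410 (m = 9 + (1 + 3*(-4)²)² = 9 + (1 + 3*16)² = 9 + (1 + 48)² = 9 + 49² = 9 + 2401 = 2410)
k(H) = 4
A(l) = 4/l
-820*A(m) + 1348 = -3280/2410 + 1348 = -820*2/1205 + 1348 = -328/241 + 1348 = 324540/241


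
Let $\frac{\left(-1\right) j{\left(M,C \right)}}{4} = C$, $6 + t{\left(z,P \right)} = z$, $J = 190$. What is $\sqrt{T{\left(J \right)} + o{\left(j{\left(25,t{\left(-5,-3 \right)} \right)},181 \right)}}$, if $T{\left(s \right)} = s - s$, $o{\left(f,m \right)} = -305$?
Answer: $i \sqrt{305} \approx 17.464 i$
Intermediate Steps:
$t{\left(z,P \right)} = -6 + z$
$j{\left(M,C \right)} = - 4 C$
$T{\left(s \right)} = 0$
$\sqrt{T{\left(J \right)} + o{\left(j{\left(25,t{\left(-5,-3 \right)} \right)},181 \right)}} = \sqrt{0 - 305} = \sqrt{-305} = i \sqrt{305}$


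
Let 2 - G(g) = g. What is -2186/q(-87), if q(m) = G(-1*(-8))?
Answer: 1093/3 ≈ 364.33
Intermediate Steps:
G(g) = 2 - g
q(m) = -6 (q(m) = 2 - (-1)*(-8) = 2 - 1*8 = 2 - 8 = -6)
-2186/q(-87) = -2186/(-6) = -2186*(-1/6) = 1093/3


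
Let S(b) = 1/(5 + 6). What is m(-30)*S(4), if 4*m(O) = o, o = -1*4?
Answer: -1/11 ≈ -0.090909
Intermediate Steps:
o = -4
m(O) = -1 (m(O) = (¼)*(-4) = -1)
S(b) = 1/11
m(-30)*S(4) = -1*1/11 = -1/11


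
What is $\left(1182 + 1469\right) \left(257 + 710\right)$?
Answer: $2563517$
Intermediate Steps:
$\left(1182 + 1469\right) \left(257 + 710\right) = 2651 \cdot 967 = 2563517$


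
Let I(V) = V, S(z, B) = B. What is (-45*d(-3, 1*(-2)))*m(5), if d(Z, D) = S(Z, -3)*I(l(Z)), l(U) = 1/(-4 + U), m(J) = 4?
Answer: -540/7 ≈ -77.143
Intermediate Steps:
d(Z, D) = -3/(-4 + Z)
(-45*d(-3, 1*(-2)))*m(5) = -(-135)/(-4 - 3)*4 = -(-135)/(-7)*4 = -(-135)*(-1)/7*4 = -45*3/7*4 = -135/7*4 = -540/7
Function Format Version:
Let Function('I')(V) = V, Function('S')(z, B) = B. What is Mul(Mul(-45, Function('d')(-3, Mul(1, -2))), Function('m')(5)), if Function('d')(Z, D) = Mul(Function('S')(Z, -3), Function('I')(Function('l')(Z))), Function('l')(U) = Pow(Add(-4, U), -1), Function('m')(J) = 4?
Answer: Rational(-540, 7) ≈ -77.143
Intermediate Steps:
Function('d')(Z, D) = Mul(-3, Pow(Add(-4, Z), -1))
Mul(Mul(-45, Function('d')(-3, Mul(1, -2))), Function('m')(5)) = Mul(Mul(-45, Mul(-3, Pow(Add(-4, -3), -1))), 4) = Mul(Mul(-45, Mul(-3, Pow(-7, -1))), 4) = Mul(Mul(-45, Mul(-3, Rational(-1, 7))), 4) = Mul(Mul(-45, Rational(3, 7)), 4) = Mul(Rational(-135, 7), 4) = Rational(-540, 7)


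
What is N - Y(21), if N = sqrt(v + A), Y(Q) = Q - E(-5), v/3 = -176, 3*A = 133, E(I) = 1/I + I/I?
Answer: -101/5 + I*sqrt(4353)/3 ≈ -20.2 + 21.992*I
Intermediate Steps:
E(I) = 1 + 1/I (E(I) = 1/I + 1 = 1 + 1/I)
A = 133/3 (A = (1/3)*133 = 133/3 ≈ 44.333)
v = -528 (v = 3*(-176) = -528)
Y(Q) = -4/5 + Q (Y(Q) = Q - (1 - 5)/(-5) = Q - (-1)*(-4)/5 = Q - 1*4/5 = Q - 4/5 = -4/5 + Q)
N = I*sqrt(4353)/3 (N = sqrt(-528 + 133/3) = sqrt(-1451/3) = I*sqrt(4353)/3 ≈ 21.992*I)
N - Y(21) = I*sqrt(4353)/3 - (-4/5 + 21) = I*sqrt(4353)/3 - 1*101/5 = I*sqrt(4353)/3 - 101/5 = -101/5 + I*sqrt(4353)/3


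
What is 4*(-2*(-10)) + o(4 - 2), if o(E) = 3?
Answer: 83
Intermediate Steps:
4*(-2*(-10)) + o(4 - 2) = 4*(-2*(-10)) + 3 = 4*20 + 3 = 80 + 3 = 83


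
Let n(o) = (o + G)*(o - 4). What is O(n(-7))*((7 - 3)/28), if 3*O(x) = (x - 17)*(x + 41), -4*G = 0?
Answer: 2360/7 ≈ 337.14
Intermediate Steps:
G = 0 (G = -¼*0 = 0)
n(o) = o*(-4 + o) (n(o) = (o + 0)*(o - 4) = o*(-4 + o))
O(x) = (-17 + x)*(41 + x)/3 (O(x) = ((x - 17)*(x + 41))/3 = ((-17 + x)*(41 + x))/3 = (-17 + x)*(41 + x)/3)
O(n(-7))*((7 - 3)/28) = (-697/3 + 8*(-7*(-4 - 7)) + (-7*(-4 - 7))²/3)*((7 - 3)/28) = (-697/3 + 8*(-7*(-11)) + (-7*(-11))²/3)*(4*(1/28)) = (-697/3 + 8*77 + (⅓)*77²)*(⅐) = (-697/3 + 616 + (⅓)*5929)*(⅐) = (-697/3 + 616 + 5929/3)*(⅐) = 2360*(⅐) = 2360/7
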